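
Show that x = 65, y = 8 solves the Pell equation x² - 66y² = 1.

Compute x² = 65² = 4225
Compute 66y² = 66·8² = 66·64 = 4224
x² - 66y² = 4225 - 4224 = 1
Since this equals 1, (65, 8) is a solution.

Yes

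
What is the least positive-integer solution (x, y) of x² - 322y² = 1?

We seek the smallest positive integers (x, y) with x² - 322y² = 1, i.e., x² = 322y² + 1.
Try successive y values:
y = 1: x² = 322·1² + 1 = 323, not a perfect square
y = 2: x² = 322·2² + 1 = 1289, not a perfect square
y = 3: x² = 322·3² + 1 = 2899, not a perfect square
... continuing the search (or via continued fractions) ...
y = 18: x² = 322·18² + 1 = 104329, x = 323 ✓

Verify: 323² - 322·18² = 104329 - 104328 = 1 ✓

x = 323, y = 18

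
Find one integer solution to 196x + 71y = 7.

Step 1: Check solvability.
gcd(196, 71) = 1
Since 1 divides 7, solutions exist.

Step 2: Apply extended Euclidean algorithm to find gcd.
We find integers such that 196*x0 + 71*y0 = 1

Step 3: Scale the particular solution.
Multiply by 7/1 = 7:
x = 175, y = -483

Step 4: Verify.
196*(175) + 71*(-483) = 7 = 7 ✓

x = 175, y = -483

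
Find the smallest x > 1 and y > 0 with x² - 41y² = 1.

We seek the smallest positive integers (x, y) with x² - 41y² = 1, i.e., x² = 41y² + 1.
Try successive y values:
y = 1: x² = 41·1² + 1 = 42, not a perfect square
y = 2: x² = 41·2² + 1 = 165, not a perfect square
y = 3: x² = 41·3² + 1 = 370, not a perfect square
... continuing the search (or via continued fractions) ...
y = 320: x² = 41·320² + 1 = 4198401, x = 2049 ✓

Verify: 2049² - 41·320² = 4198401 - 4198400 = 1 ✓

x = 2049, y = 320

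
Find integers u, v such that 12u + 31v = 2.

Step 1: Check solvability.
gcd(12, 31) = 1
Since 1 divides 2, solutions exist.

Step 2: Apply extended Euclidean algorithm to find gcd.
We find integers such that 12*x0 + 31*y0 = 1

Step 3: Scale the particular solution.
Multiply by 2/1 = 2:
u = 26, v = -10

Step 4: Verify.
12*(26) + 31*(-10) = 2 = 2 ✓

u = 26, v = -10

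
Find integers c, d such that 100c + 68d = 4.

Step 1: Check solvability.
gcd(100, 68) = 4
Since 4 divides 4, solutions exist.

Step 2: Apply extended Euclidean algorithm to find gcd.
We find integers such that 100*x0 + 68*y0 = 4

Step 3: Scale the particular solution.
Multiply by 4/4 = 1:
c = -2, d = 3

Step 4: Verify.
100*(-2) + 68*(3) = 4 = 4 ✓

c = -2, d = 3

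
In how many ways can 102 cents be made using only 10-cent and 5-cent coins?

We need non-negative integers (x, y) with 10x + 5y = 102.
For each x from 0 to 10, check if (102 - 10x) is a non-negative multiple of 5.
Solutions (x, y): none
Count: 0

0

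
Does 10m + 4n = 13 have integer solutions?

Step 1: Compute gcd(10, 4).
gcd(10, 4) = 2

Step 2: Check divisibility.
Does 2 divide 13? 13 = 2 x 6 + 1, so no.

By the theorem on linear Diophantine equations, 10m + 4n = 13 has integer solutions if and only if gcd(10, 4) divides 13. Since 2 does not divide 13, no solutions exist.

No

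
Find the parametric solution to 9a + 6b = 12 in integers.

Step 1: Compute gcd(9, 6) = 3.
Since 3 divides 12, solutions exist.

Step 2: Find a particular solution using extended Euclidean algorithm.
We get a₀ = 4, b₀ = -4.
Check: 9*4 + 6*-4 = 12 = 12 ✓

Step 3: Write the general solution.
a = 4 + (6/3)t = 4 + 2t
b = -4 - (9/3)t = -4 - 3t
for any integer t.

a = 4 + 2t, b = -4 - 3t for integer t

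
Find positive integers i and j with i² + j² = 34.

We need to find integers i, j > 0 such that i² + j² = 34.
Trying i = 3: j² = 34 - 3² = 34 - 9 = 25
j = 5
Check: 3² + 5² = 9 + 25 = 34 ✓

34 = 3² + 5²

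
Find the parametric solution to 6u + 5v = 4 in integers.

Step 1: Compute gcd(6, 5) = 1.
Since 1 divides 4, solutions exist.

Step 2: Find a particular solution using extended Euclidean algorithm.
We get u₀ = 4, v₀ = -4.
Check: 6*4 + 5*-4 = 4 = 4 ✓

Step 3: Write the general solution.
u = 4 + (5/1)t = 4 + 5t
v = -4 - (6/1)t = -4 - 6t
for any integer t.

u = 4 + 5t, v = -4 - 6t for integer t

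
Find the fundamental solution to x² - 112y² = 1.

We seek the smallest positive integers (x, y) with x² - 112y² = 1, i.e., x² = 112y² + 1.
Try successive y values:
y = 1: x² = 112·1² + 1 = 113, not a perfect square
y = 2: x² = 112·2² + 1 = 449, not a perfect square
y = 3: x² = 112·3² + 1 = 1009, not a perfect square
... continuing the search (or via continued fractions) ...
y = 12: x² = 112·12² + 1 = 16129, x = 127 ✓

Verify: 127² - 112·12² = 16129 - 16128 = 1 ✓

x = 127, y = 12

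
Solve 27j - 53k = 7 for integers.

Step 1: Check solvability.
gcd(27, 53) = 1
Since 1 divides 7, solutions exist.

Step 2: Apply extended Euclidean algorithm to find gcd.
We find integers such that 27*x0 + 53*y0 = 1

Step 3: Scale the particular solution.
Multiply by 7/1 = 7:
j = 14, k = 7

Step 4: Verify.
27*(14) - 53*(7) = 7 = 7 ✓

j = 14, k = 7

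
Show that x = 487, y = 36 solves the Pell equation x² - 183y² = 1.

Compute x² = 487² = 237169
Compute 183y² = 183·36² = 183·1296 = 237168
x² - 183y² = 237169 - 237168 = 1
Since this equals 1, (487, 36) is a solution.

Yes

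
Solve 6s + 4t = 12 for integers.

Step 1: Check solvability.
gcd(6, 4) = 2
Since 2 divides 12, solutions exist.

Step 2: Apply extended Euclidean algorithm to find gcd.
We find integers such that 6*x0 + 4*y0 = 2

Step 3: Scale the particular solution.
Multiply by 12/2 = 6:
s = 6, t = -6

Step 4: Verify.
6*(6) + 4*(-6) = 12 = 12 ✓

s = 6, t = -6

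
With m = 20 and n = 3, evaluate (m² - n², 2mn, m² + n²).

a = m² - n² = 400 - 9 = 391
b = 2mn = 2·20·3 = 120
c = m² + n² = 400 + 9 = 409
Verify: 391² + 120² = 152881 + 14400 = 167281 = 409² ✓

(391, 120, 409)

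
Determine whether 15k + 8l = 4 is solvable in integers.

Step 1: Compute gcd(15, 8).
gcd(15, 8) = 1

Step 2: Check divisibility.
Does 1 divide 4? 4 = 1 x 4, so yes.

By the theorem on linear Diophantine equations, 15k + 8l = 4 has integer solutions if and only if gcd(15, 8) divides 4. Since 1 | 4, solutions exist.

Yes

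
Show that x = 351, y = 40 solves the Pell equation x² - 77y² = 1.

Compute x² = 351² = 123201
Compute 77y² = 77·40² = 77·1600 = 123200
x² - 77y² = 123201 - 123200 = 1
Since this equals 1, (351, 40) is a solution.

Yes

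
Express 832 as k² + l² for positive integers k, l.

We need to find integers k, l > 0 such that k² + l² = 832.
Trying k = 16: l² = 832 - 16² = 832 - 256 = 576
l = 24
Check: 16² + 24² = 256 + 576 = 832 ✓

832 = 16² + 24²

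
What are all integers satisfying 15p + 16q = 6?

Step 1: Compute gcd(15, 16) = 1.
Since 1 divides 6, solutions exist.

Step 2: Find a particular solution using extended Euclidean algorithm.
We get p₀ = -6, q₀ = 6.
Check: 15*-6 + 16*6 = 6 = 6 ✓

Step 3: Write the general solution.
p = -6 + (16/1)t = -6 + 16t
q = 6 - (15/1)t = 6 - 15t
for any integer t.

p = -6 + 16t, q = 6 - 15t for integer t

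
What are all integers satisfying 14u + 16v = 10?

Step 1: Compute gcd(14, 16) = 2.
Since 2 divides 10, solutions exist.

Step 2: Find a particular solution using extended Euclidean algorithm.
We get u₀ = -5, v₀ = 5.
Check: 14*-5 + 16*5 = 10 = 10 ✓

Step 3: Write the general solution.
u = -5 + (16/2)t = -5 + 8t
v = 5 - (14/2)t = 5 - 7t
for any integer t.

u = -5 + 8t, v = 5 - 7t for integer t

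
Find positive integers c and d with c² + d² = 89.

We need to find integers c, d > 0 such that c² + d² = 89.
Trying c = 5: d² = 89 - 5² = 89 - 25 = 64
d = 8
Check: 5² + 8² = 25 + 64 = 89 ✓

89 = 5² + 8²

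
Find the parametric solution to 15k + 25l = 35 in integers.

Step 1: Compute gcd(15, 25) = 5.
Since 5 divides 35, solutions exist.

Step 2: Find a particular solution using extended Euclidean algorithm.
We get k₀ = 14, l₀ = -7.
Check: 15*14 + 25*-7 = 35 = 35 ✓

Step 3: Write the general solution.
k = 14 + (25/5)t = 14 + 5t
l = -7 - (15/5)t = -7 - 3t
for any integer t.

k = 14 + 5t, l = -7 - 3t for integer t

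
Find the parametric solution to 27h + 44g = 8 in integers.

Step 1: Compute gcd(27, 44) = 1.
Since 1 divides 8, solutions exist.

Step 2: Find a particular solution using extended Euclidean algorithm.
We get h₀ = -104, g₀ = 64.
Check: 27*-104 + 44*64 = 8 = 8 ✓

Step 3: Write the general solution.
h = -104 + (44/1)t = -104 + 44t
g = 64 - (27/1)t = 64 - 27t
for any integer t.

h = -104 + 44t, g = 64 - 27t for integer t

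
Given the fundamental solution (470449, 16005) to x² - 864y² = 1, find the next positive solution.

Solutions to x² - Dy² = 1 are generated by powers of (x₀ + y₀√D).
The next solution satisfies x₁ + y₁√864 = (x₀ + y₀√864)², giving:
x₁ = x₀² + 864y₀² = 470449² + 864·16005² = 221322261601 + 221322261600 = 442644523201
y₁ = 2x₀y₀ = 2·470449·16005 = 15059072490

Verify: 442644523201² - 864·15059072490² = 195934173919840627286401 - 195934173919840627286400 = 1 ✓

x = 442644523201, y = 15059072490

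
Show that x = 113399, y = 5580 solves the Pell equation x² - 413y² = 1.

Compute x² = 113399² = 12859333201
Compute 413y² = 413·5580² = 413·31136400 = 12859333200
x² - 413y² = 12859333201 - 12859333200 = 1
Since this equals 1, (113399, 5580) is a solution.

Yes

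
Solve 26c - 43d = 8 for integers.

Step 1: Check solvability.
gcd(26, 43) = 1
Since 1 divides 8, solutions exist.

Step 2: Apply extended Euclidean algorithm to find gcd.
We find integers such that 26*x0 + 43*y0 = 1

Step 3: Scale the particular solution.
Multiply by 8/1 = 8:
c = 40, d = 24

Step 4: Verify.
26*(40) - 43*(24) = 8 = 8 ✓

c = 40, d = 24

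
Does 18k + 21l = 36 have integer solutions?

Step 1: Compute gcd(18, 21).
gcd(18, 21) = 3

Step 2: Check divisibility.
Does 3 divide 36? 36 = 3 x 12, so yes.

By the theorem on linear Diophantine equations, 18k + 21l = 36 has integer solutions if and only if gcd(18, 21) divides 36. Since 3 | 36, solutions exist.

Yes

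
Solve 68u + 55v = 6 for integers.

Step 1: Check solvability.
gcd(68, 55) = 1
Since 1 divides 6, solutions exist.

Step 2: Apply extended Euclidean algorithm to find gcd.
We find integers such that 68*x0 + 55*y0 = 1

Step 3: Scale the particular solution.
Multiply by 6/1 = 6:
u = 102, v = -126

Step 4: Verify.
68*(102) + 55*(-126) = 6 = 6 ✓

u = 102, v = -126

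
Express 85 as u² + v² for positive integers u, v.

We need to find integers u, v > 0 such that u² + v² = 85.
Trying u = 2: v² = 85 - 2² = 85 - 4 = 81
v = 9
Check: 2² + 9² = 4 + 81 = 85 ✓

85 = 2² + 9²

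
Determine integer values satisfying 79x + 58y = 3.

Step 1: Check solvability.
gcd(79, 58) = 1
Since 1 divides 3, solutions exist.

Step 2: Apply extended Euclidean algorithm to find gcd.
We find integers such that 79*x0 + 58*y0 = 1

Step 3: Scale the particular solution.
Multiply by 3/1 = 3:
x = -33, y = 45

Step 4: Verify.
79*(-33) + 58*(45) = 3 = 3 ✓

x = -33, y = 45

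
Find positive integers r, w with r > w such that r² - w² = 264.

Factor: r² - w² = (r+w)(r-w) = 264.
We need two factors of 264 with the same parity.
Use r+w = 132 and r-w = 2 (product 132·2 = 264).
Adding: 2r = 134, so r = 67.
Subtracting: 2w = 130, so w = 65.
Check: 67² - 65² = 4489 - 4225 = 264 ✓

r = 67, w = 65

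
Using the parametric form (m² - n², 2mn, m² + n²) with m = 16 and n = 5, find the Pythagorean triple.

a = m² - n² = 16² - 5² = 256 - 25 = 231
b = 2mn = 2·16·5 = 160
c = m² + n² = 256 + 25 = 281
Verify: 231² + 160² = 53361 + 25600 = 78961 = 281² ✓

(231, 160, 281)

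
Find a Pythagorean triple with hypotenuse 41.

We need a² + b² = 41² = 1681.
Trying: 9² + 40² = 81 + 1600 = 1681 ✓

(9, 40, 41)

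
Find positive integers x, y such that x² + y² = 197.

Search for x with 197 - x² a perfect square.
x = 1: 197 - 1² = 197 - 1 = 196 = 14² ✓
So x = 1, y = 14.

x = 1, y = 14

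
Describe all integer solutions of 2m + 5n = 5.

Step 1: Compute gcd(2, 5) = 1.
Since 1 divides 5, solutions exist.

Step 2: Find a particular solution using extended Euclidean algorithm.
We get m₀ = -10, n₀ = 5.
Check: 2*-10 + 5*5 = 5 = 5 ✓

Step 3: Write the general solution.
m = -10 + (5/1)t = -10 + 5t
n = 5 - (2/1)t = 5 - 2t
for any integer t.

m = -10 + 5t, n = 5 - 2t for integer t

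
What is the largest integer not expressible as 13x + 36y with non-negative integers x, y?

For two coprime denominations a and b, the Frobenius number (largest value not representable as a non-negative combination) is ab - a - b.
Here gcd(13, 36) = 1, so they are coprime.
F(13, 36) = 13·36 - 13 - 36 = 468 - 49 = 419

419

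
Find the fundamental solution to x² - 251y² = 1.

We seek the smallest positive integers (x, y) with x² - 251y² = 1, i.e., x² = 251y² + 1.
Try successive y values:
y = 1: x² = 251·1² + 1 = 252, not a perfect square
y = 2: x² = 251·2² + 1 = 1005, not a perfect square
y = 3: x² = 251·3² + 1 = 2260, not a perfect square
... continuing the search (or via continued fractions) ...
y = 231957: x² = 251·231957² + 1 = 13504816512100, x = 3674890 ✓

Verify: 3674890² - 251·231957² = 13504816512100 - 13504816512099 = 1 ✓

x = 3674890, y = 231957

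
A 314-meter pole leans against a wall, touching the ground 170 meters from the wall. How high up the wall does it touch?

The ladder, wall, and ground form a right triangle with hypotenuse 314 and one leg 170.
By the Pythagorean theorem: h² = 314² - 170² = 98596 - 28900 = 69696
h = √69696 = 264 meters

264 meters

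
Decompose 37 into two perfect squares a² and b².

We need to find integers a, b > 0 such that a² + b² = 37.
Trying a = 1: b² = 37 - 1² = 37 - 1 = 36
b = 6
Check: 1² + 6² = 1 + 36 = 37 ✓

37 = 1² + 6²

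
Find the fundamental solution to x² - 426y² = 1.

We seek the smallest positive integers (x, y) with x² - 426y² = 1, i.e., x² = 426y² + 1.
Try successive y values:
y = 1: x² = 426·1² + 1 = 427, not a perfect square
y = 2: x² = 426·2² + 1 = 1705, not a perfect square
y = 3: x² = 426·3² + 1 = 3835, not a perfect square
... continuing the search (or via continued fractions) ...
y = 4300: x² = 426·4300² + 1 = 7876740001, x = 88751 ✓

Verify: 88751² - 426·4300² = 7876740001 - 7876740000 = 1 ✓

x = 88751, y = 4300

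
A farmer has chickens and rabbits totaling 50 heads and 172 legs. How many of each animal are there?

Let c = chickens, r = rabbits.
Heads: c + r = 50
Legs: 2c + 4r = 172
From the first equation, c = 50 - r. Substitute:
2(50 - r) + 4r = 172
100 + 2r = 172
r = (172 - 100)/2 = 36
c = 50 - 36 = 14

Chickens: 14, Rabbits: 36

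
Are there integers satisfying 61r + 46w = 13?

Step 1: Compute gcd(61, 46).
gcd(61, 46) = 1

Step 2: Check divisibility.
Does 1 divide 13? 13 = 1 x 13, so yes.

By the theorem on linear Diophantine equations, 61r + 46w = 13 has integer solutions if and only if gcd(61, 46) divides 13. Since 1 | 13, solutions exist.

Yes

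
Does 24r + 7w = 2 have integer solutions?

Step 1: Compute gcd(24, 7).
gcd(24, 7) = 1

Step 2: Check divisibility.
Does 1 divide 2? 2 = 1 x 2, so yes.

By the theorem on linear Diophantine equations, 24r + 7w = 2 has integer solutions if and only if gcd(24, 7) divides 2. Since 1 | 2, solutions exist.

Yes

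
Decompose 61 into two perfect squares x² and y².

We need to find integers x, y > 0 such that x² + y² = 61.
Trying x = 5: y² = 61 - 5² = 61 - 25 = 36
y = 6
Check: 5² + 6² = 25 + 36 = 61 ✓

61 = 5² + 6²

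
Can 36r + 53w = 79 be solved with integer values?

Step 1: Compute gcd(36, 53).
gcd(36, 53) = 1

Step 2: Check divisibility.
Does 1 divide 79? 79 = 1 x 79, so yes.

By the theorem on linear Diophantine equations, 36r + 53w = 79 has integer solutions if and only if gcd(36, 53) divides 79. Since 1 | 79, solutions exist.

Yes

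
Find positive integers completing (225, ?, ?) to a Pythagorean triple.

We need the other leg and hypotenuse such that 225² + x² = c².
Take x = 272, c = 353: 225² + 272² = 50625 + 73984 = 124609 = 353² ✓
Triple: (225, 272, 353)

(225, 272, 353)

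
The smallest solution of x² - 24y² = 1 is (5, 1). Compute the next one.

Solutions to x² - Dy² = 1 are generated by powers of (x₀ + y₀√D).
The next solution satisfies x₁ + y₁√24 = (x₀ + y₀√24)², giving:
x₁ = x₀² + 24y₀² = 5² + 24·1² = 25 + 24 = 49
y₁ = 2x₀y₀ = 2·5·1 = 10

Verify: 49² - 24·10² = 2401 - 2400 = 1 ✓

x = 49, y = 10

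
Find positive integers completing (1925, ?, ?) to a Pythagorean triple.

We need the other leg and hypotenuse such that 1925² + x² = c².
Take x = 2760, c = 3365: 1925² + 2760² = 3705625 + 7617600 = 11323225 = 3365² ✓
Triple: (1925, 2760, 3365)

(1925, 2760, 3365)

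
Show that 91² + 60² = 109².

Compute a² + b² = 91² + 60² = 8281 + 3600 = 11881
Compute c² = 109² = 11881
Since 11881 = 11881, confirmed.

Yes, it is a Pythagorean triple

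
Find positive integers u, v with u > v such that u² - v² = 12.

Factor: u² - v² = (u+v)(u-v) = 12.
We need two factors of 12 with the same parity.
Use u+v = 6 and u-v = 2 (product 6·2 = 12).
Adding: 2u = 8, so u = 4.
Subtracting: 2v = 4, so v = 2.
Check: 4² - 2² = 16 - 4 = 12 ✓

u = 4, v = 2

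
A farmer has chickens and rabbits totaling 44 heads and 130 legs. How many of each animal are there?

Let c = chickens, r = rabbits.
Heads: c + r = 44
Legs: 2c + 4r = 130
From the first equation, c = 44 - r. Substitute:
2(44 - r) + 4r = 130
88 + 2r = 130
r = (130 - 88)/2 = 21
c = 44 - 21 = 23

Chickens: 23, Rabbits: 21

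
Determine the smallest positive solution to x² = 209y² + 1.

We seek the smallest positive integers (x, y) with x² - 209y² = 1, i.e., x² = 209y² + 1.
Try successive y values:
y = 1: x² = 209·1² + 1 = 210, not a perfect square
y = 2: x² = 209·2² + 1 = 837, not a perfect square
y = 3: x² = 209·3² + 1 = 1882, not a perfect square
... continuing the search (or via continued fractions) ...
y = 3220: x² = 209·3220² + 1 = 2166995601, x = 46551 ✓

Verify: 46551² - 209·3220² = 2166995601 - 2166995600 = 1 ✓

x = 46551, y = 3220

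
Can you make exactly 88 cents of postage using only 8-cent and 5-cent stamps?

We need non-negative x, y with 8x + 5y = 88.
gcd(8, 5) = 1 divides 88, so integer solutions exist.
Search for a non-negative one: x = 1 gives 5y = 88 - 8 = 80, so y = 16.
Check: 8·1 + 5·16 = 88 ✓

Yes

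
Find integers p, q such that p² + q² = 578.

We need to find integers p, q > 0 such that p² + q² = 578.
Trying p = 7: q² = 578 - 7² = 578 - 49 = 529
q = 23
Check: 7² + 23² = 49 + 529 = 578 ✓

578 = 7² + 23²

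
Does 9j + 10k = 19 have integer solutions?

Step 1: Compute gcd(9, 10).
gcd(9, 10) = 1

Step 2: Check divisibility.
Does 1 divide 19? 19 = 1 x 19, so yes.

By the theorem on linear Diophantine equations, 9j + 10k = 19 has integer solutions if and only if gcd(9, 10) divides 19. Since 1 | 19, solutions exist.

Yes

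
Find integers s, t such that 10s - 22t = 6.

Step 1: Check solvability.
gcd(10, 22) = 2
Since 2 divides 6, solutions exist.

Step 2: Apply extended Euclidean algorithm to find gcd.
We find integers such that 10*x0 + 22*y0 = 2

Step 3: Scale the particular solution.
Multiply by 6/2 = 3:
s = -6, t = -3

Step 4: Verify.
10*(-6) - 22*(-3) = 6 = 6 ✓

s = -6, t = -3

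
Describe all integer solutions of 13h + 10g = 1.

Step 1: Compute gcd(13, 10) = 1.
Since 1 divides 1, solutions exist.

Step 2: Find a particular solution using extended Euclidean algorithm.
We get h₀ = -3, g₀ = 4.
Check: 13*-3 + 10*4 = 1 = 1 ✓

Step 3: Write the general solution.
h = -3 + (10/1)t = -3 + 10t
g = 4 - (13/1)t = 4 - 13t
for any integer t.

h = -3 + 10t, g = 4 - 13t for integer t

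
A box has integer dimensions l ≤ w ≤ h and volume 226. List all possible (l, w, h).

Iterate l from 1 to ⌊226^(1/3)⌋. For each l dividing 226, iterate w ≥ l with w dividing 226/l, and set h = 226/(l·w).
Triples found (2): (1×1×226), (1×2×113)

(1×1×226), (1×2×113)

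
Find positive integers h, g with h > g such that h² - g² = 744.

Factor: h² - g² = (h+g)(h-g) = 744.
We need two factors of 744 with the same parity.
Use h+g = 372 and h-g = 2 (product 372·2 = 744).
Adding: 2h = 374, so h = 187.
Subtracting: 2g = 370, so g = 185.
Check: 187² - 185² = 34969 - 34225 = 744 ✓

h = 187, g = 185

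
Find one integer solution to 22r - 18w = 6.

Step 1: Check solvability.
gcd(22, 18) = 2
Since 2 divides 6, solutions exist.

Step 2: Apply extended Euclidean algorithm to find gcd.
We find integers such that 22*x0 + 18*y0 = 2

Step 3: Scale the particular solution.
Multiply by 6/2 = 3:
r = -12, w = -15

Step 4: Verify.
22*(-12) - 18*(-15) = 6 = 6 ✓

r = -12, w = -15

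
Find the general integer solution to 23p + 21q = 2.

Step 1: Compute gcd(23, 21) = 1.
Since 1 divides 2, solutions exist.

Step 2: Find a particular solution using extended Euclidean algorithm.
We get p₀ = -20, q₀ = 22.
Check: 23*-20 + 21*22 = 2 = 2 ✓

Step 3: Write the general solution.
p = -20 + (21/1)t = -20 + 21t
q = 22 - (23/1)t = 22 - 23t
for any integer t.

p = -20 + 21t, q = 22 - 23t for integer t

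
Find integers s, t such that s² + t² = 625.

We need to find integers s, t > 0 such that s² + t² = 625.
Trying s = 7: t² = 625 - 7² = 625 - 49 = 576
t = 24
Check: 7² + 24² = 49 + 576 = 625 ✓

625 = 7² + 24²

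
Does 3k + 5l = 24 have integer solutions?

Step 1: Compute gcd(3, 5).
gcd(3, 5) = 1

Step 2: Check divisibility.
Does 1 divide 24? 24 = 1 x 24, so yes.

By the theorem on linear Diophantine equations, 3k + 5l = 24 has integer solutions if and only if gcd(3, 5) divides 24. Since 1 | 24, solutions exist.

Yes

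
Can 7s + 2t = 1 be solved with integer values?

Step 1: Compute gcd(7, 2).
gcd(7, 2) = 1

Step 2: Check divisibility.
Does 1 divide 1? 1 = 1 x 1, so yes.

By the theorem on linear Diophantine equations, 7s + 2t = 1 has integer solutions if and only if gcd(7, 2) divides 1. Since 1 | 1, solutions exist.

Yes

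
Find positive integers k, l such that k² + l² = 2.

Search for k with 2 - k² a perfect square.
k = 1: 2 - 1² = 2 - 1 = 1 = 1² ✓
So k = 1, l = 1.

k = 1, l = 1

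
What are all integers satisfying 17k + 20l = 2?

Step 1: Compute gcd(17, 20) = 1.
Since 1 divides 2, solutions exist.

Step 2: Find a particular solution using extended Euclidean algorithm.
We get k₀ = -14, l₀ = 12.
Check: 17*-14 + 20*12 = 2 = 2 ✓

Step 3: Write the general solution.
k = -14 + (20/1)t = -14 + 20t
l = 12 - (17/1)t = 12 - 17t
for any integer t.

k = -14 + 20t, l = 12 - 17t for integer t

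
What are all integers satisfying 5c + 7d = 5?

Step 1: Compute gcd(5, 7) = 1.
Since 1 divides 5, solutions exist.

Step 2: Find a particular solution using extended Euclidean algorithm.
We get c₀ = 15, d₀ = -10.
Check: 5*15 + 7*-10 = 5 = 5 ✓

Step 3: Write the general solution.
c = 15 + (7/1)t = 15 + 7t
d = -10 - (5/1)t = -10 - 5t
for any integer t.

c = 15 + 7t, d = -10 - 5t for integer t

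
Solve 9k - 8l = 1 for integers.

Step 1: Check solvability.
gcd(9, 8) = 1
Since 1 divides 1, solutions exist.

Step 2: Apply extended Euclidean algorithm to find gcd.
We find integers such that 9*x0 + 8*y0 = 1

Step 3: Scale the particular solution.
Multiply by 1/1 = 1:
k = 1, l = 1

Step 4: Verify.
9*(1) - 8*(1) = 1 = 1 ✓

k = 1, l = 1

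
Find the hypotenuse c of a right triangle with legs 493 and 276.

c² = a² + b² = 493² + 276² = 243049 + 76176 = 319225
c = sqrt(319225) = 565

565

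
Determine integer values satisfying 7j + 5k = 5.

Step 1: Check solvability.
gcd(7, 5) = 1
Since 1 divides 5, solutions exist.

Step 2: Apply extended Euclidean algorithm to find gcd.
We find integers such that 7*x0 + 5*y0 = 1

Step 3: Scale the particular solution.
Multiply by 5/1 = 5:
j = -10, k = 15

Step 4: Verify.
7*(-10) + 5*(15) = 5 = 5 ✓

j = -10, k = 15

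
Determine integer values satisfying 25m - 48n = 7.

Step 1: Check solvability.
gcd(25, 48) = 1
Since 1 divides 7, solutions exist.

Step 2: Apply extended Euclidean algorithm to find gcd.
We find integers such that 25*x0 + 48*y0 = 1

Step 3: Scale the particular solution.
Multiply by 7/1 = 7:
m = -161, n = -84

Step 4: Verify.
25*(-161) - 48*(-84) = 7 = 7 ✓

m = -161, n = -84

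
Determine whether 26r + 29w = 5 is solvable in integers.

Step 1: Compute gcd(26, 29).
gcd(26, 29) = 1

Step 2: Check divisibility.
Does 1 divide 5? 5 = 1 x 5, so yes.

By the theorem on linear Diophantine equations, 26r + 29w = 5 has integer solutions if and only if gcd(26, 29) divides 5. Since 1 | 5, solutions exist.

Yes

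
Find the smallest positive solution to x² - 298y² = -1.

We need x² = 298y² - 1. Try successive y:
y = 1: x² = 298·1² - 1 = 297, not a perfect square
y = 2: x² = 298·2² - 1 = 1191, not a perfect square
y = 3: x² = 298·3² - 1 = 2681, not a perfect square
...
y = 23725: x² = 298·23725² - 1 = 167736936249 = 409557² ✓
Check: 409557² - 298·23725² = 167736936249 - 167736936250 = -1 ✓

x = 409557, y = 23725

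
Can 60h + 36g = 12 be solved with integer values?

Step 1: Compute gcd(60, 36).
gcd(60, 36) = 12

Step 2: Check divisibility.
Does 12 divide 12? 12 = 12 x 1, so yes.

By the theorem on linear Diophantine equations, 60h + 36g = 12 has integer solutions if and only if gcd(60, 36) divides 12. Since 12 | 12, solutions exist.

Yes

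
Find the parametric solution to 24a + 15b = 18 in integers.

Step 1: Compute gcd(24, 15) = 3.
Since 3 divides 18, solutions exist.

Step 2: Find a particular solution using extended Euclidean algorithm.
We get a₀ = 12, b₀ = -18.
Check: 24*12 + 15*-18 = 18 = 18 ✓

Step 3: Write the general solution.
a = 12 + (15/3)t = 12 + 5t
b = -18 - (24/3)t = -18 - 8t
for any integer t.

a = 12 + 5t, b = -18 - 8t for integer t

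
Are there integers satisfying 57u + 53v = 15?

Step 1: Compute gcd(57, 53).
gcd(57, 53) = 1

Step 2: Check divisibility.
Does 1 divide 15? 15 = 1 x 15, so yes.

By the theorem on linear Diophantine equations, 57u + 53v = 15 has integer solutions if and only if gcd(57, 53) divides 15. Since 1 | 15, solutions exist.

Yes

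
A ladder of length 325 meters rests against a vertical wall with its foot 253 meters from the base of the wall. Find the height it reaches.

The ladder, wall, and ground form a right triangle with hypotenuse 325 and one leg 253.
By the Pythagorean theorem: h² = 325² - 253² = 105625 - 64009 = 41616
h = √41616 = 204 meters

204 meters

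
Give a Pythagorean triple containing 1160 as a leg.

We need the other leg and hypotenuse such that 1160² + x² = c².
Take x = 441, c = 1241: 1160² + 441² = 1345600 + 194481 = 1540081 = 1241² ✓
Triple: (441, 1160, 1241)

(441, 1160, 1241)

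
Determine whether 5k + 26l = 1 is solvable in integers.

Step 1: Compute gcd(5, 26).
gcd(5, 26) = 1

Step 2: Check divisibility.
Does 1 divide 1? 1 = 1 x 1, so yes.

By the theorem on linear Diophantine equations, 5k + 26l = 1 has integer solutions if and only if gcd(5, 26) divides 1. Since 1 | 1, solutions exist.

Yes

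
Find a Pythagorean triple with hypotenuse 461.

We need a² + b² = 461² = 212521.
Trying: 261² + 380² = 68121 + 144400 = 212521 ✓

(261, 380, 461)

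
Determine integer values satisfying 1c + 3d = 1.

Step 1: Check solvability.
gcd(1, 3) = 1
Since 1 divides 1, solutions exist.

Step 2: Apply extended Euclidean algorithm to find gcd.
We find integers such that 1*x0 + 3*y0 = 1

Step 3: Scale the particular solution.
Multiply by 1/1 = 1:
c = 1, d = 0

Step 4: Verify.
1*(1) + 3*(0) = 1 = 1 ✓

c = 1, d = 0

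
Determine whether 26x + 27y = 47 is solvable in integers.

Step 1: Compute gcd(26, 27).
gcd(26, 27) = 1

Step 2: Check divisibility.
Does 1 divide 47? 47 = 1 x 47, so yes.

By the theorem on linear Diophantine equations, 26x + 27y = 47 has integer solutions if and only if gcd(26, 27) divides 47. Since 1 | 47, solutions exist.

Yes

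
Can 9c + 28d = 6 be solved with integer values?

Step 1: Compute gcd(9, 28).
gcd(9, 28) = 1

Step 2: Check divisibility.
Does 1 divide 6? 6 = 1 x 6, so yes.

By the theorem on linear Diophantine equations, 9c + 28d = 6 has integer solutions if and only if gcd(9, 28) divides 6. Since 1 | 6, solutions exist.

Yes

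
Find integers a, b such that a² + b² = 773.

We need to find integers a, b > 0 such that a² + b² = 773.
Trying a = 17: b² = 773 - 17² = 773 - 289 = 484
b = 22
Check: 17² + 22² = 289 + 484 = 773 ✓

773 = 17² + 22²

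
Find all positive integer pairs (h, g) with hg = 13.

The positive divisors of 13 are: 1, 13.
Each divisor d gives the pair (d, 13/d):
(1, 13), (13, 1)

(1, 13), (13, 1)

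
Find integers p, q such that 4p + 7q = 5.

Step 1: Check solvability.
gcd(4, 7) = 1
Since 1 divides 5, solutions exist.

Step 2: Apply extended Euclidean algorithm to find gcd.
We find integers such that 4*x0 + 7*y0 = 1

Step 3: Scale the particular solution.
Multiply by 5/1 = 5:
p = 10, q = -5

Step 4: Verify.
4*(10) + 7*(-5) = 5 = 5 ✓

p = 10, q = -5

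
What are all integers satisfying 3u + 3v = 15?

Step 1: Compute gcd(3, 3) = 3.
Since 3 divides 15, solutions exist.

Step 2: Find a particular solution using extended Euclidean algorithm.
We get u₀ = 0, v₀ = 5.
Check: 3*0 + 3*5 = 15 = 15 ✓

Step 3: Write the general solution.
u = 0 + (3/3)t = 0 + 1t
v = 5 - (3/3)t = 5 - 1t
for any integer t.

u = 0 + 1t, v = 5 - 1t for integer t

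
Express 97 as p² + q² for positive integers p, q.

We need to find integers p, q > 0 such that p² + q² = 97.
Trying p = 4: q² = 97 - 4² = 97 - 16 = 81
q = 9
Check: 4² + 9² = 16 + 81 = 97 ✓

97 = 4² + 9²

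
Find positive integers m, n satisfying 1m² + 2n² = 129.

Try small values of m and check whether (129 - 1m²)/2 is a perfect square.
m = 1: 1·1² = 1, so 2n² = 129 - 1 = 128, giving n² = 64, n = 8.
Check: 1·1² + 2·8² = 1 + 128 = 129 ✓

m = 1, n = 8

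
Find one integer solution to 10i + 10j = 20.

Step 1: Check solvability.
gcd(10, 10) = 10
Since 10 divides 20, solutions exist.

Step 2: Apply extended Euclidean algorithm to find gcd.
We find integers such that 10*x0 + 10*y0 = 10

Step 3: Scale the particular solution.
Multiply by 20/10 = 2:
i = 0, j = 2

Step 4: Verify.
10*(0) + 10*(2) = 20 = 20 ✓

i = 0, j = 2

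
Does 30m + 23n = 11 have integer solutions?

Step 1: Compute gcd(30, 23).
gcd(30, 23) = 1

Step 2: Check divisibility.
Does 1 divide 11? 11 = 1 x 11, so yes.

By the theorem on linear Diophantine equations, 30m + 23n = 11 has integer solutions if and only if gcd(30, 23) divides 11. Since 1 | 11, solutions exist.

Yes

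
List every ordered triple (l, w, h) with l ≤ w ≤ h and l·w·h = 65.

Iterate l from 1 to ⌊65^(1/3)⌋. For each l dividing 65, iterate w ≥ l with w dividing 65/l, and set h = 65/(l·w).
Triples found (2): (1×1×65), (1×5×13)

(1×1×65), (1×5×13)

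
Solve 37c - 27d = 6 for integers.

Step 1: Check solvability.
gcd(37, 27) = 1
Since 1 divides 6, solutions exist.

Step 2: Apply extended Euclidean algorithm to find gcd.
We find integers such that 37*x0 + 27*y0 = 1

Step 3: Scale the particular solution.
Multiply by 6/1 = 6:
c = -48, d = -66

Step 4: Verify.
37*(-48) - 27*(-66) = 6 = 6 ✓

c = -48, d = -66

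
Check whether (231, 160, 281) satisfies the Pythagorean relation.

Compute a² + b²:
231² + 160² = 53361 + 25600 = 78961
Compute c²:
281² = 78961
Since 78961 = 78961, it is a Pythagorean triple.

Yes, it is a Pythagorean triple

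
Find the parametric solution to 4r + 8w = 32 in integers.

Step 1: Compute gcd(4, 8) = 4.
Since 4 divides 32, solutions exist.

Step 2: Find a particular solution using extended Euclidean algorithm.
We get r₀ = 8, w₀ = 0.
Check: 4*8 + 8*0 = 32 = 32 ✓

Step 3: Write the general solution.
r = 8 + (8/4)t = 8 + 2t
w = 0 - (4/4)t = 0 - 1t
for any integer t.

r = 8 + 2t, w = 0 - 1t for integer t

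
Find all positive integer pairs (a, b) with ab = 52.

The positive divisors of 52 are: 1, 2, 4, 13, 26, 52.
Each divisor d gives the pair (d, 52/d):
(1, 52), (2, 26), (4, 13), (13, 4), (26, 2), (52, 1)

(1, 52), (2, 26), (4, 13), (13, 4), (26, 2), (52, 1)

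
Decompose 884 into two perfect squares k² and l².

We need to find integers k, l > 0 such that k² + l² = 884.
Trying k = 10: l² = 884 - 10² = 884 - 100 = 784
l = 28
Check: 10² + 28² = 100 + 784 = 884 ✓

884 = 10² + 28²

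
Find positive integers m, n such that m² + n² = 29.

Search for m with 29 - m² a perfect square.
m = 2: 29 - 2² = 29 - 4 = 25 = 5² ✓
So m = 2, n = 5.

m = 2, n = 5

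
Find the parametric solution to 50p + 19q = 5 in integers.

Step 1: Compute gcd(50, 19) = 1.
Since 1 divides 5, solutions exist.

Step 2: Find a particular solution using extended Euclidean algorithm.
We get p₀ = 40, q₀ = -105.
Check: 50*40 + 19*-105 = 5 = 5 ✓

Step 3: Write the general solution.
p = 40 + (19/1)t = 40 + 19t
q = -105 - (50/1)t = -105 - 50t
for any integer t.

p = 40 + 19t, q = -105 - 50t for integer t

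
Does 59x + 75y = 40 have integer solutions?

Step 1: Compute gcd(59, 75).
gcd(59, 75) = 1

Step 2: Check divisibility.
Does 1 divide 40? 40 = 1 x 40, so yes.

By the theorem on linear Diophantine equations, 59x + 75y = 40 has integer solutions if and only if gcd(59, 75) divides 40. Since 1 | 40, solutions exist.

Yes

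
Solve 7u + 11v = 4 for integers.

Step 1: Check solvability.
gcd(7, 11) = 1
Since 1 divides 4, solutions exist.

Step 2: Apply extended Euclidean algorithm to find gcd.
We find integers such that 7*x0 + 11*y0 = 1

Step 3: Scale the particular solution.
Multiply by 4/1 = 4:
u = -12, v = 8

Step 4: Verify.
7*(-12) + 11*(8) = 4 = 4 ✓

u = -12, v = 8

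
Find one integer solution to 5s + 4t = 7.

Step 1: Check solvability.
gcd(5, 4) = 1
Since 1 divides 7, solutions exist.

Step 2: Apply extended Euclidean algorithm to find gcd.
We find integers such that 5*x0 + 4*y0 = 1

Step 3: Scale the particular solution.
Multiply by 7/1 = 7:
s = 7, t = -7

Step 4: Verify.
5*(7) + 4*(-7) = 7 = 7 ✓

s = 7, t = -7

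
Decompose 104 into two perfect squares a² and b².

We need to find integers a, b > 0 such that a² + b² = 104.
Trying a = 2: b² = 104 - 2² = 104 - 4 = 100
b = 10
Check: 2² + 10² = 4 + 100 = 104 ✓

104 = 2² + 10²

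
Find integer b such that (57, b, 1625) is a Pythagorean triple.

b² = c² - a² = 1625² - 57² = 2640625 - 3249 = 2637376
b = sqrt(2637376) = 1624

1624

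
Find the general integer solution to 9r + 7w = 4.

Step 1: Compute gcd(9, 7) = 1.
Since 1 divides 4, solutions exist.

Step 2: Find a particular solution using extended Euclidean algorithm.
We get r₀ = -12, w₀ = 16.
Check: 9*-12 + 7*16 = 4 = 4 ✓

Step 3: Write the general solution.
r = -12 + (7/1)t = -12 + 7t
w = 16 - (9/1)t = 16 - 9t
for any integer t.

r = -12 + 7t, w = 16 - 9t for integer t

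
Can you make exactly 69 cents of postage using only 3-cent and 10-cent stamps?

We need non-negative x, y with 3x + 10y = 69.
gcd(3, 10) = 1 divides 69, so integer solutions exist.
Search for a non-negative one: x = 3 gives 10y = 69 - 9 = 60, so y = 6.
Check: 3·3 + 10·6 = 69 ✓

Yes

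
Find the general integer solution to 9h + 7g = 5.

Step 1: Compute gcd(9, 7) = 1.
Since 1 divides 5, solutions exist.

Step 2: Find a particular solution using extended Euclidean algorithm.
We get h₀ = -15, g₀ = 20.
Check: 9*-15 + 7*20 = 5 = 5 ✓

Step 3: Write the general solution.
h = -15 + (7/1)t = -15 + 7t
g = 20 - (9/1)t = 20 - 9t
for any integer t.

h = -15 + 7t, g = 20 - 9t for integer t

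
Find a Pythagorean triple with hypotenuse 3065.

We need a² + b² = 3065² = 9394225.
Trying: 175² + 3060² = 30625 + 9363600 = 9394225 ✓

(175, 3060, 3065)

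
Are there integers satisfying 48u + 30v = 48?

Step 1: Compute gcd(48, 30).
gcd(48, 30) = 6

Step 2: Check divisibility.
Does 6 divide 48? 48 = 6 x 8, so yes.

By the theorem on linear Diophantine equations, 48u + 30v = 48 has integer solutions if and only if gcd(48, 30) divides 48. Since 6 | 48, solutions exist.

Yes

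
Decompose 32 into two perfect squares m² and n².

We need to find integers m, n > 0 such that m² + n² = 32.
Trying m = 4: n² = 32 - 4² = 32 - 16 = 16
n = 4
Check: 4² + 4² = 16 + 16 = 32 ✓

32 = 4² + 4²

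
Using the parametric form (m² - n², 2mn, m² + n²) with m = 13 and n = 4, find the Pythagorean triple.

a = m² - n² = 13² - 4² = 169 - 16 = 153
b = 2mn = 2·13·4 = 104
c = m² + n² = 169 + 16 = 185
Verify: 153² + 104² = 23409 + 10816 = 34225 = 185² ✓

(153, 104, 185)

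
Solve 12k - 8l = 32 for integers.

Step 1: Check solvability.
gcd(12, 8) = 4
Since 4 divides 32, solutions exist.

Step 2: Apply extended Euclidean algorithm to find gcd.
We find integers such that 12*x0 + 8*y0 = 4

Step 3: Scale the particular solution.
Multiply by 32/4 = 8:
k = 8, l = 8

Step 4: Verify.
12*(8) - 8*(8) = 32 = 32 ✓

k = 8, l = 8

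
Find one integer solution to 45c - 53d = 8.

Step 1: Check solvability.
gcd(45, 53) = 1
Since 1 divides 8, solutions exist.

Step 2: Apply extended Euclidean algorithm to find gcd.
We find integers such that 45*x0 + 53*y0 = 1

Step 3: Scale the particular solution.
Multiply by 8/1 = 8:
c = -160, d = -136

Step 4: Verify.
45*(-160) - 53*(-136) = 8 = 8 ✓

c = -160, d = -136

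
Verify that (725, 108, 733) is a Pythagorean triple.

Compute a² + b² = 725² + 108² = 525625 + 11664 = 537289
Compute c² = 733² = 537289
Since 537289 = 537289, confirmed.

Yes, it is a Pythagorean triple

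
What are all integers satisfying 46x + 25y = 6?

Step 1: Compute gcd(46, 25) = 1.
Since 1 divides 6, solutions exist.

Step 2: Find a particular solution using extended Euclidean algorithm.
We get x₀ = 36, y₀ = -66.
Check: 46*36 + 25*-66 = 6 = 6 ✓

Step 3: Write the general solution.
x = 36 + (25/1)t = 36 + 25t
y = -66 - (46/1)t = -66 - 46t
for any integer t.

x = 36 + 25t, y = -66 - 46t for integer t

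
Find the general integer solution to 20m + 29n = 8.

Step 1: Compute gcd(20, 29) = 1.
Since 1 divides 8, solutions exist.

Step 2: Find a particular solution using extended Euclidean algorithm.
We get m₀ = -104, n₀ = 72.
Check: 20*-104 + 29*72 = 8 = 8 ✓

Step 3: Write the general solution.
m = -104 + (29/1)t = -104 + 29t
n = 72 - (20/1)t = 72 - 20t
for any integer t.

m = -104 + 29t, n = 72 - 20t for integer t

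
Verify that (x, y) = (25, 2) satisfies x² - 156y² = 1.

Compute x² = 25² = 625
Compute 156y² = 156·2² = 156·4 = 624
x² - 156y² = 625 - 624 = 1
Since this equals 1, (25, 2) is a solution.

Yes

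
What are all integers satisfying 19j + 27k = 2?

Step 1: Compute gcd(19, 27) = 1.
Since 1 divides 2, solutions exist.

Step 2: Find a particular solution using extended Euclidean algorithm.
We get j₀ = 20, k₀ = -14.
Check: 19*20 + 27*-14 = 2 = 2 ✓

Step 3: Write the general solution.
j = 20 + (27/1)t = 20 + 27t
k = -14 - (19/1)t = -14 - 19t
for any integer t.

j = 20 + 27t, k = -14 - 19t for integer t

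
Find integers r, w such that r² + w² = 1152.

We need to find integers r, w > 0 such that r² + w² = 1152.
Trying r = 24: w² = 1152 - 24² = 1152 - 576 = 576
w = 24
Check: 24² + 24² = 576 + 576 = 1152 ✓

1152 = 24² + 24²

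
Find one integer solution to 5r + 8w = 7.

Step 1: Check solvability.
gcd(5, 8) = 1
Since 1 divides 7, solutions exist.

Step 2: Apply extended Euclidean algorithm to find gcd.
We find integers such that 5*x0 + 8*y0 = 1

Step 3: Scale the particular solution.
Multiply by 7/1 = 7:
r = -21, w = 14

Step 4: Verify.
5*(-21) + 8*(14) = 7 = 7 ✓

r = -21, w = 14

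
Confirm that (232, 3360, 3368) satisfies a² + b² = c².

Compute a² + b² = 232² + 3360² = 53824 + 11289600 = 11343424
Compute c² = 3368² = 11343424
Since 11343424 = 11343424, confirmed.

Yes, it is a Pythagorean triple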